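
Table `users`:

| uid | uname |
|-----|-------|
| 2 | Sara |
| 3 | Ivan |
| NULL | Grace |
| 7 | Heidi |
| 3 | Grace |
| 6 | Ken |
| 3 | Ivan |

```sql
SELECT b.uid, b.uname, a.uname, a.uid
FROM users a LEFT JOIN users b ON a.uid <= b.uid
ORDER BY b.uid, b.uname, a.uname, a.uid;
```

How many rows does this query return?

25

LEFT JOIN keeps every row from `users a`; unmatched rows get NULL for `users b`'s columns.
Matching on a.uid <= b.uid. A NULL in a compared column never satisfies the condition.
- a (uid=2) pairs with 6 row(s) of b.
- a (uid=3) pairs with 5 row(s) of b.
- a (uid=NULL) has no partner → padded with NULL.
- a (uid=7) pairs with 1 row(s) of b.
- a (uid=3) pairs with 5 row(s) of b.
- a (uid=6) pairs with 2 row(s) of b.
- a (uid=3) pairs with 5 row(s) of b.
Total: 24 matched + 1 padded = 25 rows.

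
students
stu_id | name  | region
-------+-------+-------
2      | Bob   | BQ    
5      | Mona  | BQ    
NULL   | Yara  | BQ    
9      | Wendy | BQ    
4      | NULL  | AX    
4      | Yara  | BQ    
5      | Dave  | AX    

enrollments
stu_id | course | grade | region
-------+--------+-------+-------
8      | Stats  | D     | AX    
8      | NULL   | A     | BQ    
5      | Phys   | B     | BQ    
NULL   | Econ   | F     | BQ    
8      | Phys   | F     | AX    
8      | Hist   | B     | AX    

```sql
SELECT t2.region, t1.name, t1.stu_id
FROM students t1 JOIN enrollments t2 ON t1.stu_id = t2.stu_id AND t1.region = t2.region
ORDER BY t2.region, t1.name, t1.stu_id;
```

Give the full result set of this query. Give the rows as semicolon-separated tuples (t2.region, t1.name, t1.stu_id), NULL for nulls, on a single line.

(BQ, Mona, 5)

INNER JOIN keeps only pairs where the ON condition holds.
Matching on t1.stu_id = t2.stu_id AND t1.region = t2.region. A NULL in a compared column never satisfies the condition.
Matched pairs: 1.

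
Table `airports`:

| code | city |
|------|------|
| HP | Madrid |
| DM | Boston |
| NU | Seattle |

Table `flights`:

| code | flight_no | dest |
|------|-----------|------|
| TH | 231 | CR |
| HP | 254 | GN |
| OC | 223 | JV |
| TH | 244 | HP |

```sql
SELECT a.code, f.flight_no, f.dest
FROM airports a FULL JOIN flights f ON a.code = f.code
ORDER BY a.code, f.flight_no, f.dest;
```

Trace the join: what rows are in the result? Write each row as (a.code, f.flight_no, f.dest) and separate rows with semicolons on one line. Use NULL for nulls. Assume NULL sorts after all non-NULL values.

(DM, NULL, NULL); (HP, 254, GN); (NU, NULL, NULL); (NULL, 223, JV); (NULL, 231, CR); (NULL, 244, HP)

FULL OUTER JOIN keeps every row from both sides; unmatched rows get NULL for the other side's columns.
Matching on a.code = f.code.
- code=HP: 1 matching f row(s), so 1 row(s) emitted.
- code=DM: no f row matches, row kept with f columns NULL.
- code=NU: no f row matches, row kept with f columns NULL.
- 3 row(s) from f found no a partner → padded with NULL.
After projecting and ordering:
a.code | f.flight_no | f.dest
DM | NULL | NULL
HP | 254 | GN
NU | NULL | NULL
NULL | 223 | JV
NULL | 231 | CR
NULL | 244 | HP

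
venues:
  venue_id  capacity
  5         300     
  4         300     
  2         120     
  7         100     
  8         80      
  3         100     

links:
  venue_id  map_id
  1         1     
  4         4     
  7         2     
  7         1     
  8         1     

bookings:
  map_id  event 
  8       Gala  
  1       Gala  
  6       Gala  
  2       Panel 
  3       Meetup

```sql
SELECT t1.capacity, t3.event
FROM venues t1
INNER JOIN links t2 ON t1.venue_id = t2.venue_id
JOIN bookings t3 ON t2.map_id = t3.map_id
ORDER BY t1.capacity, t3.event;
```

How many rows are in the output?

3

Joins associate left-to-right: venues INNER JOIN links on venue_id gives 4 intermediate row(s).
Then INNER JOIN `bookings t3` on map_id: keep only rows whose t2.map_id appears in t3.
Result: 3 row(s).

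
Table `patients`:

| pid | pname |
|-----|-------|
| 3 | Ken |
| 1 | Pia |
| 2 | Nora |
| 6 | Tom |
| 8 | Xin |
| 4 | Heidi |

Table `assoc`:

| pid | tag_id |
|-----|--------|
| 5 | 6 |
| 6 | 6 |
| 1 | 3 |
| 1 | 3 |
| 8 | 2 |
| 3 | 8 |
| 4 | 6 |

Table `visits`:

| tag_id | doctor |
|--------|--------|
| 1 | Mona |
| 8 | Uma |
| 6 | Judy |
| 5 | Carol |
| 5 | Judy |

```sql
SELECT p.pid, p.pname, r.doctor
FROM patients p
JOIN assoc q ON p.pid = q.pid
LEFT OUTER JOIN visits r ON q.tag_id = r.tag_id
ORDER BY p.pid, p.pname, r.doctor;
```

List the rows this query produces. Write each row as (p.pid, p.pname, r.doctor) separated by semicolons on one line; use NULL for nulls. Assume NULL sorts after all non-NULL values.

(1, Pia, NULL); (1, Pia, NULL); (3, Ken, Uma); (4, Heidi, Judy); (6, Tom, Judy); (8, Xin, NULL)

Joins associate left-to-right: patients INNER JOIN assoc on pid gives 6 intermediate row(s).
Then LEFT JOIN `visits r` on tag_id: each of those 6 rows is kept; rows whose q.tag_id has no match in r get NULL for r's columns.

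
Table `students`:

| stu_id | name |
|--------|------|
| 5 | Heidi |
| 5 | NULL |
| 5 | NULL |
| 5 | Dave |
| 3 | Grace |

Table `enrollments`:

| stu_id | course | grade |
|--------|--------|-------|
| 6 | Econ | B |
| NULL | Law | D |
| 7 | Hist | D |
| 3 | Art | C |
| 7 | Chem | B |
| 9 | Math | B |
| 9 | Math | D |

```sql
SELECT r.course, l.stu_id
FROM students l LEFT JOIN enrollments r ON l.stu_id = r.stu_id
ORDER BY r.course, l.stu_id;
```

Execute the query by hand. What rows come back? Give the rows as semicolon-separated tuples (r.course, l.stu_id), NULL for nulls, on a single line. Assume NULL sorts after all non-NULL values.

(Art, 3); (NULL, 5); (NULL, 5); (NULL, 5); (NULL, 5)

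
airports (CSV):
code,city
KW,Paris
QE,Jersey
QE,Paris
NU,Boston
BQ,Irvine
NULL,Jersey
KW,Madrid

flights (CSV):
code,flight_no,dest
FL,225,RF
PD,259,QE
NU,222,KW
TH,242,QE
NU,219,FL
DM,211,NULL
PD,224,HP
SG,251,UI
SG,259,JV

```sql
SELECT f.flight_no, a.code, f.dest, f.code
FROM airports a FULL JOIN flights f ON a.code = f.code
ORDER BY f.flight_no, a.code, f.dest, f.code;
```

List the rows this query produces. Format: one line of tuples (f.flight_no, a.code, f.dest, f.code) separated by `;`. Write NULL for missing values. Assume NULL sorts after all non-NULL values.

(211, NULL, NULL, DM); (219, NU, FL, NU); (222, NU, KW, NU); (224, NULL, HP, PD); (225, NULL, RF, FL); (242, NULL, QE, TH); (251, NULL, UI, SG); (259, NULL, JV, SG); (259, NULL, QE, PD); (NULL, BQ, NULL, NULL); (NULL, KW, NULL, NULL); (NULL, KW, NULL, NULL); (NULL, QE, NULL, NULL); (NULL, QE, NULL, NULL); (NULL, NULL, NULL, NULL)

FULL OUTER JOIN keeps every row from both sides; unmatched rows get NULL for the other side's columns.
Matching on a.code = f.code. A NULL in a compared column never satisfies the condition.
- a[0] code=KW → no match; kept with NULLs on the f side.
- a[1] code=QE → no match; kept with NULLs on the f side.
- a[2] code=QE → no match; kept with NULLs on the f side.
- a[3] code=NU → 2 match(es) in f → 2 row(s).
- a[4] code=BQ → no match; kept with NULLs on the f side.
- a[5] code=NULL → no match; kept with NULLs on the f side.
- a[6] code=KW → no match; kept with NULLs on the f side.
- 7 row(s) from f found no a partner → padded with NULL.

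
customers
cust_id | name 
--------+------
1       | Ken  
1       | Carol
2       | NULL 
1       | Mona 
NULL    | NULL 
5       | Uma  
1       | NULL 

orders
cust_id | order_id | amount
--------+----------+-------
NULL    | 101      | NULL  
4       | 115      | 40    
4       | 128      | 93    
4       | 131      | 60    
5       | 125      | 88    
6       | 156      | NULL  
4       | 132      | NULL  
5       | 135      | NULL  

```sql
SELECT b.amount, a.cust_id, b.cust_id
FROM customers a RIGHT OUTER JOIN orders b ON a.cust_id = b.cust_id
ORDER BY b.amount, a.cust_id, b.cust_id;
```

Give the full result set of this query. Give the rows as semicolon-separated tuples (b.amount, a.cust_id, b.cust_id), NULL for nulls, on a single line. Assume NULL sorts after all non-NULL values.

(40, NULL, 4); (60, NULL, 4); (88, 5, 5); (93, NULL, 4); (NULL, 5, 5); (NULL, NULL, 4); (NULL, NULL, 6); (NULL, NULL, NULL)

RIGHT JOIN keeps every row from `orders`; unmatched rows get NULL for `customers`'s columns.
Matching on a.cust_id = b.cust_id. A NULL in a compared column never satisfies the condition.
- a[0] cust_id=1 → no match.
- a[1] cust_id=1 → no match.
- a[2] cust_id=2 → no match.
- a[3] cust_id=1 → no match.
- a[4] cust_id=NULL → no match.
- a[5] cust_id=5 → 2 match(es) in b → 2 row(s).
- a[6] cust_id=1 → no match.
- plus 6 unmatched b row(s), each kept with NULL a columns.
After projecting and ordering:
b.amount | a.cust_id | b.cust_id
40 | NULL | 4
60 | NULL | 4
88 | 5 | 5
93 | NULL | 4
NULL | 5 | 5
NULL | NULL | 4
NULL | NULL | 6
NULL | NULL | NULL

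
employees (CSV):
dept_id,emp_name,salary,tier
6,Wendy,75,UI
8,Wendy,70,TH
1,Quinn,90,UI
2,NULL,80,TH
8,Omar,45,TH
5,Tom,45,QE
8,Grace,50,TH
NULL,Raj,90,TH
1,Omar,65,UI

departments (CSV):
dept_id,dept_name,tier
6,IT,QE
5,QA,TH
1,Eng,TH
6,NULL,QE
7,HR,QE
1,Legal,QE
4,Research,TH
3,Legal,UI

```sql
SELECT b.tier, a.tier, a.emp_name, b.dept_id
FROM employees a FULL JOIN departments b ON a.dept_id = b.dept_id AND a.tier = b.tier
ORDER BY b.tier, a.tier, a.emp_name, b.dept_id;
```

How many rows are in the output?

17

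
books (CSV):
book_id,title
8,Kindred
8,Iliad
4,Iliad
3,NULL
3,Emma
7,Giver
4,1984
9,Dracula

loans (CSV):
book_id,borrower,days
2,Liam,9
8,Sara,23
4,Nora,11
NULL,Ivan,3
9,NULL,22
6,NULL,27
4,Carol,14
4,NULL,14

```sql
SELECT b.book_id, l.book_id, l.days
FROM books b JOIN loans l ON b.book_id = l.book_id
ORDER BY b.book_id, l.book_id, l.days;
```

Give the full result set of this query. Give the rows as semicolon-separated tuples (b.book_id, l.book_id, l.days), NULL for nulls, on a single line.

(4, 4, 11); (4, 4, 11); (4, 4, 14); (4, 4, 14); (4, 4, 14); (4, 4, 14); (8, 8, 23); (8, 8, 23); (9, 9, 22)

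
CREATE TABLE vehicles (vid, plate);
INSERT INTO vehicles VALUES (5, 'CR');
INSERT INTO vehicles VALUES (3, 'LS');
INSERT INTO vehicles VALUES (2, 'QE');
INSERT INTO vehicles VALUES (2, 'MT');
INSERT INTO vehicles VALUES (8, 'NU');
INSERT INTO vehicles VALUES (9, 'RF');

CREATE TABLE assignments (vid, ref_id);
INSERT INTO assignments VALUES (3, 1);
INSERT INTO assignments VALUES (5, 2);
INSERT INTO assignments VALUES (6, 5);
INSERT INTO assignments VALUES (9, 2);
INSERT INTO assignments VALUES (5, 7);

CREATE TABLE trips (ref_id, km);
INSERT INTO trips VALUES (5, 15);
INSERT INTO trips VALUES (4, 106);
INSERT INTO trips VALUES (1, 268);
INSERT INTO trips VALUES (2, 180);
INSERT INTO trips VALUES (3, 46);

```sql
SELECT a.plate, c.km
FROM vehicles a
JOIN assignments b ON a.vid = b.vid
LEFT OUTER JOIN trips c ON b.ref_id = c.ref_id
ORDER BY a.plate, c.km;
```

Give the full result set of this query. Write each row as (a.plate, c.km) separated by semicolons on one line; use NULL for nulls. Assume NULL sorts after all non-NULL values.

(CR, 180); (CR, NULL); (LS, 268); (RF, 180)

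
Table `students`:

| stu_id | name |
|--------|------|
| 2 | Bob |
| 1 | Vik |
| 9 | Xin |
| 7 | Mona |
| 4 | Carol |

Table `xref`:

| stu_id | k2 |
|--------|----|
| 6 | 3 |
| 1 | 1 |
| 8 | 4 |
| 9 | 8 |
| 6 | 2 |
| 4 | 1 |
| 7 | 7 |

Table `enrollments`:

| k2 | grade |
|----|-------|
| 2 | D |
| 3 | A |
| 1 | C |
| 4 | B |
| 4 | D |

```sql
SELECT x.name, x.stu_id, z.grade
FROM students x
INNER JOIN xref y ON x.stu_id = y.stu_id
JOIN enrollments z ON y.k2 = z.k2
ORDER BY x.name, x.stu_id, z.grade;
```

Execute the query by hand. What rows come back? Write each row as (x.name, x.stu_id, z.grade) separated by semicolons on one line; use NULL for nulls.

(Carol, 4, C); (Vik, 1, C)

Step 1 — x INNER JOIN y on stu_id → 4 row(s).
Then INNER JOIN `enrollments z` on k2: keep only rows whose y.k2 appears in z.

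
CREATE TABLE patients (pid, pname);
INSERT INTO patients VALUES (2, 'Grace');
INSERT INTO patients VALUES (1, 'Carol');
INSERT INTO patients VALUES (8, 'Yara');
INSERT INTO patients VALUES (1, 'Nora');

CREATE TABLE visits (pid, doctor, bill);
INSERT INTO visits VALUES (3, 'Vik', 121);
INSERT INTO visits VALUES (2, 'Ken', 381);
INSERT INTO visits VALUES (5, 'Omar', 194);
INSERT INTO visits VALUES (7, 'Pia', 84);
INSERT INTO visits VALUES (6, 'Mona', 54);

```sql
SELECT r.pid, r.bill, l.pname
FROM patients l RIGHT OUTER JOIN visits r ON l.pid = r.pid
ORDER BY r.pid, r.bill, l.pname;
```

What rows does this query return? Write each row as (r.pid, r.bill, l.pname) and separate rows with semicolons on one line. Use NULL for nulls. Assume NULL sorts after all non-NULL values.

(2, 381, Grace); (3, 121, NULL); (5, 194, NULL); (6, 54, NULL); (7, 84, NULL)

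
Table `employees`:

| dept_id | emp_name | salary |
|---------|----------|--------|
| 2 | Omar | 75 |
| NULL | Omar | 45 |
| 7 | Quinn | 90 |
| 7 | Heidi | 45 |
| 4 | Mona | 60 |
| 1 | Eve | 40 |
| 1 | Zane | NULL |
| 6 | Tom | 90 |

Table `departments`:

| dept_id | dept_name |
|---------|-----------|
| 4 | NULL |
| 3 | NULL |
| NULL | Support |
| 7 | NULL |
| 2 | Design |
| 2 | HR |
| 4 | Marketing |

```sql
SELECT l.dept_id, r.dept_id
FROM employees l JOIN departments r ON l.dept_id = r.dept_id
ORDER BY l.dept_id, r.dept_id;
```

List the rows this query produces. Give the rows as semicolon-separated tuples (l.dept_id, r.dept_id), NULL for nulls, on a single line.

(2, 2); (2, 2); (4, 4); (4, 4); (7, 7); (7, 7)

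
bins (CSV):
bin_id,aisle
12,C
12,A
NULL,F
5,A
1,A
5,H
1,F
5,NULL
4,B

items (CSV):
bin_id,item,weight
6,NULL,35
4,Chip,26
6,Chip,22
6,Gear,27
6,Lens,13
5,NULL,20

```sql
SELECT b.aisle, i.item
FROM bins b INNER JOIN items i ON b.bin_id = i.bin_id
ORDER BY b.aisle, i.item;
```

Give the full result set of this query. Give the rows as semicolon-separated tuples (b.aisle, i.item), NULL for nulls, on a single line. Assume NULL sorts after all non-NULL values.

(A, NULL); (B, Chip); (H, NULL); (NULL, NULL)

INNER JOIN keeps only pairs where the ON condition holds.
Matching on b.bin_id = i.bin_id. A NULL in a compared column never satisfies the condition.
- b[0] bin_id=12 → no match; dropped.
- b[1] bin_id=12 → no match; dropped.
- b[2] bin_id=NULL → no match; dropped.
- b[3] bin_id=5 → 1 match(es) in i → 1 row(s).
- b[4] bin_id=1 → no match; dropped.
- b[5] bin_id=5 → 1 match(es) in i → 1 row(s).
- b[6] bin_id=1 → no match; dropped.
- b[7] bin_id=5 → 1 match(es) in i → 1 row(s).
- b[8] bin_id=4 → 1 match(es) in i → 1 row(s).
After projecting and ordering:
b.aisle | i.item
A | NULL
B | Chip
H | NULL
NULL | NULL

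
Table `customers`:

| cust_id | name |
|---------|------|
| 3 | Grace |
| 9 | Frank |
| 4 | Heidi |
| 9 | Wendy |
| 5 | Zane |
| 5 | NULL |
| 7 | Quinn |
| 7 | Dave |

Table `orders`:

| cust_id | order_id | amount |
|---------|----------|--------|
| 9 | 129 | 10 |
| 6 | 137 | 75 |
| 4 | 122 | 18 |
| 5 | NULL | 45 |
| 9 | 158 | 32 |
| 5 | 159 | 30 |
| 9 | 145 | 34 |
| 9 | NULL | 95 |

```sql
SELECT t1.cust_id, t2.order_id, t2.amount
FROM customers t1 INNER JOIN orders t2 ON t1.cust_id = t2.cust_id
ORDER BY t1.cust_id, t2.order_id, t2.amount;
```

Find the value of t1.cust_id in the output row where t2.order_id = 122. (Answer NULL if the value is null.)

4

INNER JOIN keeps only pairs where the ON condition holds.
Matching on t1.cust_id = t2.cust_id.
Matched pairs: 13.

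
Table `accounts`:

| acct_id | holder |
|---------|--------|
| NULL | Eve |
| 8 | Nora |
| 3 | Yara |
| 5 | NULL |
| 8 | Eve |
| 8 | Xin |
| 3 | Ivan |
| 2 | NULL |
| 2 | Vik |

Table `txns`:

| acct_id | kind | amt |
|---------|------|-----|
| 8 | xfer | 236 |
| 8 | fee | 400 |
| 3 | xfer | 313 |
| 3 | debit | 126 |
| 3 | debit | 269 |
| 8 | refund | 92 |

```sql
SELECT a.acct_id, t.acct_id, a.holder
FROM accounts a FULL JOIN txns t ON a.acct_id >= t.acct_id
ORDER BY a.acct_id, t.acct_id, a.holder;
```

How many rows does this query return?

30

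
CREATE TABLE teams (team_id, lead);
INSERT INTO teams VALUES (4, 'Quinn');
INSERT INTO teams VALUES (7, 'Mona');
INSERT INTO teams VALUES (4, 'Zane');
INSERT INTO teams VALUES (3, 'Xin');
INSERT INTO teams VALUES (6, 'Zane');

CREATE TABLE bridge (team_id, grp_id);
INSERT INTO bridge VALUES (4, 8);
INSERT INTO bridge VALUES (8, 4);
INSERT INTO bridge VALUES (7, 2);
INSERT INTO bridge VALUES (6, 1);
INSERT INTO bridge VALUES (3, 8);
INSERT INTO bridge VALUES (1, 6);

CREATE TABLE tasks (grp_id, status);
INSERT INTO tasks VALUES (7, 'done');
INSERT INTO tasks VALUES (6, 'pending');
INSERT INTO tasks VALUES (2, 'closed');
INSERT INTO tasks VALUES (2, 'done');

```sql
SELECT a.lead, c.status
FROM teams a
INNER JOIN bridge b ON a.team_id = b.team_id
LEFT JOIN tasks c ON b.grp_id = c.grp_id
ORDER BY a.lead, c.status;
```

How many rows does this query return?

6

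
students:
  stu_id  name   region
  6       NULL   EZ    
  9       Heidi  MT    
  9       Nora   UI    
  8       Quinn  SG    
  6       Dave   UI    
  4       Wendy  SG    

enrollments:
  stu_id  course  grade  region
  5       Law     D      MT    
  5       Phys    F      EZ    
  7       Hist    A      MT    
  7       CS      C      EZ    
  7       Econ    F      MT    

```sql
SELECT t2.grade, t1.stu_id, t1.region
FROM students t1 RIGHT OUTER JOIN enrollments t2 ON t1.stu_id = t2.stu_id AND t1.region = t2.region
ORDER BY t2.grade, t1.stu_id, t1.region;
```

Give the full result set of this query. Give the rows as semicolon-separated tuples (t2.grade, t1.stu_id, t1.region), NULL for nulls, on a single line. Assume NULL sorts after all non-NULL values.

RIGHT JOIN keeps every row from `enrollments`; unmatched rows get NULL for `students`'s columns.
Matching on t1.stu_id = t2.stu_id AND t1.region = t2.region.
- t1[0] stu_id=6, region=EZ → no match.
- t1[1] stu_id=9, region=MT → no match.
- t1[2] stu_id=9, region=UI → no match.
- t1[3] stu_id=8, region=SG → no match.
- t1[4] stu_id=6, region=UI → no match.
- t1[5] stu_id=4, region=SG → no match.
- 5 row(s) from t2 found no t1 partner → padded with NULL.
After projecting and ordering:
t2.grade | t1.stu_id | t1.region
A | NULL | NULL
C | NULL | NULL
D | NULL | NULL
F | NULL | NULL
F | NULL | NULL

(A, NULL, NULL); (C, NULL, NULL); (D, NULL, NULL); (F, NULL, NULL); (F, NULL, NULL)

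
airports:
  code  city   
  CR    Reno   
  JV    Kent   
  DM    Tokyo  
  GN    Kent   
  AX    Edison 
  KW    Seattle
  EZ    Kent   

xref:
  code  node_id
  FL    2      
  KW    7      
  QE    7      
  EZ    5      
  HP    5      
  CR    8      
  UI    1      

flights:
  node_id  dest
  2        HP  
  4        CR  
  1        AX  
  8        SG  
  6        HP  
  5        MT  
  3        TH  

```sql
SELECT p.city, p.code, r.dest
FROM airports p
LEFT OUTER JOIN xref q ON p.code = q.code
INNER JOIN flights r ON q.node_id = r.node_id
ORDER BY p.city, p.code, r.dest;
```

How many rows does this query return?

2

Joins associate left-to-right: airports LEFT JOIN xref on code gives 7 intermediate row(s).
Then INNER JOIN `flights r` on node_id: keep only rows whose q.node_id appears in r.
Result: 2 row(s).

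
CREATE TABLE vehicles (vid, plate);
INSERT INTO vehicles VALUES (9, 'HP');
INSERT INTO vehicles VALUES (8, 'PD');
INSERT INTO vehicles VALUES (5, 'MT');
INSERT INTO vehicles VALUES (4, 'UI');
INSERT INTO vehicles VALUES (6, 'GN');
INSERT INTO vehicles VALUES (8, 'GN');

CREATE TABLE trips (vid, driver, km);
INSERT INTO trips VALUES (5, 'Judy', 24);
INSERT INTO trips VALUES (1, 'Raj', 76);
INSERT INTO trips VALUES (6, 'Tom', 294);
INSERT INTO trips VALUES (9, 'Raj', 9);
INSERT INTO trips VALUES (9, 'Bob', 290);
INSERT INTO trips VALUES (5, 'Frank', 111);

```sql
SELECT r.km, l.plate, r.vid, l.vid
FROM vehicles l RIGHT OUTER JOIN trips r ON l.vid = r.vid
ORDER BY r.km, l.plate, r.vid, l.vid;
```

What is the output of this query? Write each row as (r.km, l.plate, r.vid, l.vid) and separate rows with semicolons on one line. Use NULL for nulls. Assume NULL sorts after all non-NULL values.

(9, HP, 9, 9); (24, MT, 5, 5); (76, NULL, 1, NULL); (111, MT, 5, 5); (290, HP, 9, 9); (294, GN, 6, 6)

RIGHT JOIN keeps every row from `trips`; unmatched rows get NULL for `vehicles`'s columns.
Matching on l.vid = r.vid.
- l (vid=9) pairs with 2 row(s) of r.
- l (vid=8) has no partner in r.
- l (vid=5) pairs with 2 row(s) of r.
- l (vid=4) has no partner in r.
- l (vid=6) pairs with 1 row(s) of r.
- l (vid=8) has no partner in r.
- 1 r row(s) had no l match → kept, l columns NULL.
After projecting and ordering:
r.km | l.plate | r.vid | l.vid
9 | HP | 9 | 9
24 | MT | 5 | 5
76 | NULL | 1 | NULL
111 | MT | 5 | 5
290 | HP | 9 | 9
294 | GN | 6 | 6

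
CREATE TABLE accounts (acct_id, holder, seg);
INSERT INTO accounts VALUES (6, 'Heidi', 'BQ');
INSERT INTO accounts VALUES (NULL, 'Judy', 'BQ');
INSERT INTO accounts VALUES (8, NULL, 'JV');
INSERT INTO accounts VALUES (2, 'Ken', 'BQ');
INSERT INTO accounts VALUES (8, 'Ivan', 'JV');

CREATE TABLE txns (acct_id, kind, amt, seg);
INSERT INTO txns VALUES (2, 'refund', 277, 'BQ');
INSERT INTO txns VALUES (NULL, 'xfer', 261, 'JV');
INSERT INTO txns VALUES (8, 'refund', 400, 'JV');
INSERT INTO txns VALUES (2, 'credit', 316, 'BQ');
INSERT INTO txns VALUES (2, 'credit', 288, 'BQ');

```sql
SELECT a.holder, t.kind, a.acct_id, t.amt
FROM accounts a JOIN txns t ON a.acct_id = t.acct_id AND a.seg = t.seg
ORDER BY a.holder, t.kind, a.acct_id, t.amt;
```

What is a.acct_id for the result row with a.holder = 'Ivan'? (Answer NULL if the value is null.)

8

INNER JOIN keeps only pairs where the ON condition holds.
Matching on a.acct_id = t.acct_id AND a.seg = t.seg. A NULL in a compared column never satisfies the condition.
Matched pairs: 5.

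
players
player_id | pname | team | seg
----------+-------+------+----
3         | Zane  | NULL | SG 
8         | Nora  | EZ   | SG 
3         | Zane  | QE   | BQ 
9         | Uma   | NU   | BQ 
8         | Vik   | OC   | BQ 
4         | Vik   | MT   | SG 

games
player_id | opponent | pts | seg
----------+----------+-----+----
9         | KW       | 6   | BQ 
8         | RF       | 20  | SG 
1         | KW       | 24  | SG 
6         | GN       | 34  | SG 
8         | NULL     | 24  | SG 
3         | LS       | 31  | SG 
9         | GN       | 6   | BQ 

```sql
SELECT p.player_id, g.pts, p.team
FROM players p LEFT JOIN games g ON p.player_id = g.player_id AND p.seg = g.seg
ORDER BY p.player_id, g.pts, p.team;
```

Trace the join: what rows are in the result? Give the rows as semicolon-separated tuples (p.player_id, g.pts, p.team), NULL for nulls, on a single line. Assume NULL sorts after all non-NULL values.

LEFT JOIN keeps every row from `players`; unmatched rows get NULL for `games`'s columns.
Matching on p.player_id = g.player_id AND p.seg = g.seg.
- p row (player_id=3, seg=SG): matches 1 g row(s) → 1 output row(s).
- p row (player_id=8, seg=SG): matches 2 g row(s) → 2 output row(s).
- p row (player_id=3, seg=BQ): no match → kept, g columns NULL.
- p row (player_id=9, seg=BQ): matches 2 g row(s) → 2 output row(s).
- p row (player_id=8, seg=BQ): no match → kept, g columns NULL.
- p row (player_id=4, seg=SG): no match → kept, g columns NULL.
After projecting and ordering:
p.player_id | g.pts | p.team
3 | 31 | NULL
3 | NULL | QE
4 | NULL | MT
8 | 20 | EZ
8 | 24 | EZ
8 | NULL | OC
9 | 6 | NU
9 | 6 | NU

(3, 31, NULL); (3, NULL, QE); (4, NULL, MT); (8, 20, EZ); (8, 24, EZ); (8, NULL, OC); (9, 6, NU); (9, 6, NU)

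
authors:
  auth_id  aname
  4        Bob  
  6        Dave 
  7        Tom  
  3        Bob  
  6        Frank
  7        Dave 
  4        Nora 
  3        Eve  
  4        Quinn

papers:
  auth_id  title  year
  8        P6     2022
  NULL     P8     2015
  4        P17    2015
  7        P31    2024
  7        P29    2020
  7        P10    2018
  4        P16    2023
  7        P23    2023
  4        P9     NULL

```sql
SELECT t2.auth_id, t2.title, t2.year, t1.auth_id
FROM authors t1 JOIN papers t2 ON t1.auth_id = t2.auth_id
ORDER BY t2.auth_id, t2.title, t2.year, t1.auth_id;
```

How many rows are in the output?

INNER JOIN keeps only pairs where the ON condition holds.
Matching on t1.auth_id = t2.auth_id. A NULL in a compared column never satisfies the condition.
Matched pairs: 17.
Total: 17 rows.

17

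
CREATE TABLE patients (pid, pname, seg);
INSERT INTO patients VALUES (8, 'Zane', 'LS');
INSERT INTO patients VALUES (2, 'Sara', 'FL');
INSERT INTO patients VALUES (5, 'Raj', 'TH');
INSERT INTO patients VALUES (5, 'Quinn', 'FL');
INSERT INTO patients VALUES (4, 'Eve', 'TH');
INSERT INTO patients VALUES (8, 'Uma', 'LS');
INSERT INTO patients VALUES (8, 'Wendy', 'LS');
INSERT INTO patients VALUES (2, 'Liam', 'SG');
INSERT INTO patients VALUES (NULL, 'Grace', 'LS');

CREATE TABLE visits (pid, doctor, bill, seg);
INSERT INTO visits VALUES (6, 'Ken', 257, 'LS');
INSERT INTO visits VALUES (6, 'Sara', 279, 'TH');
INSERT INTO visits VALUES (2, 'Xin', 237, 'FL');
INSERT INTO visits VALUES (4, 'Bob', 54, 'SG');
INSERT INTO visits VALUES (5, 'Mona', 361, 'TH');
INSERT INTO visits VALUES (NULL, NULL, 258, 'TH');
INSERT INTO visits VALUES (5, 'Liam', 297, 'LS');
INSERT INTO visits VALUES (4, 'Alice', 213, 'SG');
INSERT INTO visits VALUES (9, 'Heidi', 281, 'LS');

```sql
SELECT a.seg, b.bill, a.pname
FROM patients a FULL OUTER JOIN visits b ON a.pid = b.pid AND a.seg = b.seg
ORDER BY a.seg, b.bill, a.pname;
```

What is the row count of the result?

16

FULL OUTER JOIN keeps every row from both sides; unmatched rows get NULL for the other side's columns.
Matching on a.pid = b.pid AND a.seg = b.seg. A NULL in a compared column never satisfies the condition.
- a[0] pid=8, seg=LS → no match; kept with NULLs on the b side.
- a[1] pid=2, seg=FL → 1 match(es) in b → 1 row(s).
- a[2] pid=5, seg=TH → 1 match(es) in b → 1 row(s).
- a[3] pid=5, seg=FL → no match; kept with NULLs on the b side.
- a[4] pid=4, seg=TH → no match; kept with NULLs on the b side.
- a[5] pid=8, seg=LS → no match; kept with NULLs on the b side.
- a[6] pid=8, seg=LS → no match; kept with NULLs on the b side.
- a[7] pid=2, seg=SG → no match; kept with NULLs on the b side.
- a[8] pid=NULL, seg=LS → no match; kept with NULLs on the b side.
- plus 7 unmatched b row(s), each kept with NULL a columns.
Total: 2 matched + 14 padded = 16 rows.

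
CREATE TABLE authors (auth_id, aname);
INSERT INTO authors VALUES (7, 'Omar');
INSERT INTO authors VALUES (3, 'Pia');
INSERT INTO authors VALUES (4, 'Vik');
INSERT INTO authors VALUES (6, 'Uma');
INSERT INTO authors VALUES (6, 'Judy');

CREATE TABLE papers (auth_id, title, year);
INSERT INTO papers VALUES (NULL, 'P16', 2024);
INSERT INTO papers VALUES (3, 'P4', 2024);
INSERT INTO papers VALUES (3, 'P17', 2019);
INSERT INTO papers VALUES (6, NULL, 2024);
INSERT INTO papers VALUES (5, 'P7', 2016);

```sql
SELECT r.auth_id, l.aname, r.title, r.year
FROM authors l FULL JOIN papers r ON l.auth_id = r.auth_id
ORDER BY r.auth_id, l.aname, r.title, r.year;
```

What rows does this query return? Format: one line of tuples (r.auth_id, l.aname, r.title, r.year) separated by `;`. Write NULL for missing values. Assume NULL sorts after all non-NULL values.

(3, Pia, P17, 2019); (3, Pia, P4, 2024); (5, NULL, P7, 2016); (6, Judy, NULL, 2024); (6, Uma, NULL, 2024); (NULL, Omar, NULL, NULL); (NULL, Vik, NULL, NULL); (NULL, NULL, P16, 2024)

FULL OUTER JOIN keeps every row from both sides; unmatched rows get NULL for the other side's columns.
Matching on l.auth_id = r.auth_id. A NULL in a compared column never satisfies the condition.
- l row (auth_id=7): no match → kept, r columns NULL.
- l row (auth_id=3): matches 2 r row(s) → 2 output row(s).
- l row (auth_id=4): no match → kept, r columns NULL.
- l row (auth_id=6): matches 1 r row(s) → 1 output row(s).
- l row (auth_id=6): matches 1 r row(s) → 1 output row(s).
- 2 r row(s) had no l match → kept, l columns NULL.
After projecting and ordering:
r.auth_id | l.aname | r.title | r.year
3 | Pia | P17 | 2019
3 | Pia | P4 | 2024
5 | NULL | P7 | 2016
6 | Judy | NULL | 2024
6 | Uma | NULL | 2024
NULL | Omar | NULL | NULL
NULL | Vik | NULL | NULL
NULL | NULL | P16 | 2024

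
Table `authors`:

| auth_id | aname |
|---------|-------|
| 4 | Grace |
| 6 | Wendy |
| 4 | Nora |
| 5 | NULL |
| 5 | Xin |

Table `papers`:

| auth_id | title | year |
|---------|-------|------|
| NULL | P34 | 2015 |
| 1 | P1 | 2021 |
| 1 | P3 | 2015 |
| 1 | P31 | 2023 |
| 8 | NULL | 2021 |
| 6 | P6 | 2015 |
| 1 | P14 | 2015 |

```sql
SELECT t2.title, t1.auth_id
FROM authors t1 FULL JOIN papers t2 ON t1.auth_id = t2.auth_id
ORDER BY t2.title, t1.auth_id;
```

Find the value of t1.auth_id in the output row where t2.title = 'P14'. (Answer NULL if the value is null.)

FULL OUTER JOIN keeps every row from both sides; unmatched rows get NULL for the other side's columns.
Matching on t1.auth_id = t2.auth_id. A NULL in a compared column never satisfies the condition.
- t1 row (auth_id=4): no match → kept, t2 columns NULL.
- t1 row (auth_id=6): matches 1 t2 row(s) → 1 output row(s).
- t1 row (auth_id=4): no match → kept, t2 columns NULL.
- t1 row (auth_id=5): no match → kept, t2 columns NULL.
- t1 row (auth_id=5): no match → kept, t2 columns NULL.
- 6 t2 row(s) had no t1 match → kept, t1 columns NULL.

NULL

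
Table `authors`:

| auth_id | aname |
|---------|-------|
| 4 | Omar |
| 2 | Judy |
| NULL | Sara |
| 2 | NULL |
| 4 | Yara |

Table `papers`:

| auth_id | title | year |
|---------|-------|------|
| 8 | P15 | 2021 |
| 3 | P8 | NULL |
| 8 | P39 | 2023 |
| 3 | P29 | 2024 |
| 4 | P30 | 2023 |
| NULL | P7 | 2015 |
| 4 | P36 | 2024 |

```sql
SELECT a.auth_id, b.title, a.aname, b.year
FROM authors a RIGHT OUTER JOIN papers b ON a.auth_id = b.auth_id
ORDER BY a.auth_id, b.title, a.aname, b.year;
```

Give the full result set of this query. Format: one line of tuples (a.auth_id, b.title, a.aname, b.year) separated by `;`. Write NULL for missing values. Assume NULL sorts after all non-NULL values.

RIGHT JOIN keeps every row from `papers`; unmatched rows get NULL for `authors`'s columns.
Matching on a.auth_id = b.auth_id. A NULL in a compared column never satisfies the condition.
- a (auth_id=4) pairs with 2 row(s) of b.
- a (auth_id=2) has no partner in b.
- a (auth_id=NULL) has no partner in b.
- a (auth_id=2) has no partner in b.
- a (auth_id=4) pairs with 2 row(s) of b.
- plus 5 unmatched b row(s), each kept with NULL a columns.
After projecting and ordering:
a.auth_id | b.title | a.aname | b.year
4 | P30 | Omar | 2023
4 | P30 | Yara | 2023
4 | P36 | Omar | 2024
4 | P36 | Yara | 2024
NULL | P15 | NULL | 2021
NULL | P29 | NULL | 2024
NULL | P39 | NULL | 2023
NULL | P7 | NULL | 2015
NULL | P8 | NULL | NULL

(4, P30, Omar, 2023); (4, P30, Yara, 2023); (4, P36, Omar, 2024); (4, P36, Yara, 2024); (NULL, P15, NULL, 2021); (NULL, P29, NULL, 2024); (NULL, P39, NULL, 2023); (NULL, P7, NULL, 2015); (NULL, P8, NULL, NULL)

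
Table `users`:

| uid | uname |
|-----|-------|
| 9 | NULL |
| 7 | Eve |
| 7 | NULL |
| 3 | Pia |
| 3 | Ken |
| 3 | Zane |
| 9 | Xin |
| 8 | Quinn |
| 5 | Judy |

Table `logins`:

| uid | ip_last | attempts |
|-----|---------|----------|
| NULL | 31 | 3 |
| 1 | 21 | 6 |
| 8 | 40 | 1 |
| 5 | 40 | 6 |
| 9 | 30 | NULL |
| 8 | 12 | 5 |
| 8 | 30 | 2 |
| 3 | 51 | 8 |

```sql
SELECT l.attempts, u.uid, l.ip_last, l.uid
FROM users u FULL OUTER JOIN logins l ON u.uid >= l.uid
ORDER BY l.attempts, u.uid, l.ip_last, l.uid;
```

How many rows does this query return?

36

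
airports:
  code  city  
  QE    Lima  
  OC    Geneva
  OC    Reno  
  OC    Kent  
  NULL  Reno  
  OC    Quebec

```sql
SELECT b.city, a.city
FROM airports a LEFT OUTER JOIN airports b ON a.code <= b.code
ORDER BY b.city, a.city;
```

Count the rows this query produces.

22

LEFT JOIN keeps every row from `airports a`; unmatched rows get NULL for `airports b`'s columns.
Matching on a.code <= b.code. A NULL in a compared column never satisfies the condition.
- a (code=QE) pairs with 1 row(s) of b.
- a (code=OC) pairs with 5 row(s) of b.
- a (code=OC) pairs with 5 row(s) of b.
- a (code=OC) pairs with 5 row(s) of b.
- a (code=NULL) has no partner → padded with NULL.
- a (code=OC) pairs with 5 row(s) of b.
Total: 21 matched + 1 padded = 22 rows.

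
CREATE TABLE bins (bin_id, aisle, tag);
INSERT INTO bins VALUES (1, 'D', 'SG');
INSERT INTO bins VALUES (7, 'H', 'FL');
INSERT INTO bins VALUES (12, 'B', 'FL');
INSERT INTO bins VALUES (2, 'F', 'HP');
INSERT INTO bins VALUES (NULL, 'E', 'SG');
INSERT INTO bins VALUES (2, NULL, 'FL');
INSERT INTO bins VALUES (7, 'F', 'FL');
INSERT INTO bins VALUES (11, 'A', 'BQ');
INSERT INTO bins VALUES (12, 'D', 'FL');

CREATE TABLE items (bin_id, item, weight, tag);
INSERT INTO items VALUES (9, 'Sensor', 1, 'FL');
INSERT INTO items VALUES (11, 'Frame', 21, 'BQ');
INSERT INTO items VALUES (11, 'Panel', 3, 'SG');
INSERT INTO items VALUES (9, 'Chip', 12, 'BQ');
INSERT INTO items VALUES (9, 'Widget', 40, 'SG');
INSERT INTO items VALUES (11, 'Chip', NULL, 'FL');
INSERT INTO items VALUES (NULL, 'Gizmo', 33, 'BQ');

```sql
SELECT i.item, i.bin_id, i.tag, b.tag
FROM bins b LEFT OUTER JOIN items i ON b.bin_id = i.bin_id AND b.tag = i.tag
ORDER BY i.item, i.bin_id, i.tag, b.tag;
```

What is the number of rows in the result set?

9

LEFT JOIN keeps every row from `bins`; unmatched rows get NULL for `items`'s columns.
Matching on b.bin_id = i.bin_id AND b.tag = i.tag. A NULL in a compared column never satisfies the condition.
- b (bin_id=1, tag=SG) has no partner → padded with NULL.
- b (bin_id=7, tag=FL) has no partner → padded with NULL.
- b (bin_id=12, tag=FL) has no partner → padded with NULL.
- b (bin_id=2, tag=HP) has no partner → padded with NULL.
- b (bin_id=NULL, tag=SG) has no partner → padded with NULL.
- b (bin_id=2, tag=FL) has no partner → padded with NULL.
- b (bin_id=7, tag=FL) has no partner → padded with NULL.
- b (bin_id=11, tag=BQ) pairs with 1 row(s) of i.
- b (bin_id=12, tag=FL) has no partner → padded with NULL.
Total: 1 matched + 8 padded = 9 rows.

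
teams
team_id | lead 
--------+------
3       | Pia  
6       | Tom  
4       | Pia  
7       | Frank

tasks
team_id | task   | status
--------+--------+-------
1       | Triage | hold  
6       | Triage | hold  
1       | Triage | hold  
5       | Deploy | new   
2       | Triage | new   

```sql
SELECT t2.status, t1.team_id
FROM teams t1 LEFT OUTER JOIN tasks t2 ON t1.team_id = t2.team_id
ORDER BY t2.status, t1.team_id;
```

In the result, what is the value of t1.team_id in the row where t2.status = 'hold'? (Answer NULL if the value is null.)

LEFT JOIN keeps every row from `teams`; unmatched rows get NULL for `tasks`'s columns.
Matching on t1.team_id = t2.team_id.
- t1[0] team_id=3 → no match; kept with NULLs on the t2 side.
- t1[1] team_id=6 → 1 match(es) in t2 → 1 row(s).
- t1[2] team_id=4 → no match; kept with NULLs on the t2 side.
- t1[3] team_id=7 → no match; kept with NULLs on the t2 side.

6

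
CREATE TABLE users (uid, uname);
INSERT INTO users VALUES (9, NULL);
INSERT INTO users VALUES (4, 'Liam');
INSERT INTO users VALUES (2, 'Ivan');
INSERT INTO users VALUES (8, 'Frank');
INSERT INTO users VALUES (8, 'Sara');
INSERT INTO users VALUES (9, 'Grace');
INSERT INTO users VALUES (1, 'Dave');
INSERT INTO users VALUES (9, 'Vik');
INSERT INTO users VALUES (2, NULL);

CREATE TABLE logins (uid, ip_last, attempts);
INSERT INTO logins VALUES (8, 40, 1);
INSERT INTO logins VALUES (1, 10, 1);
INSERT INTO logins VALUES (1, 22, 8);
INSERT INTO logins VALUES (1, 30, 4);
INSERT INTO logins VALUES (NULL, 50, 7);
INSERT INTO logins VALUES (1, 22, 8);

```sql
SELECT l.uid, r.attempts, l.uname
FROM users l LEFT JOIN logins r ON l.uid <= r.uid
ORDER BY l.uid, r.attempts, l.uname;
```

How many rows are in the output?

13

LEFT JOIN keeps every row from `users`; unmatched rows get NULL for `logins`'s columns.
Matching on l.uid <= r.uid. A NULL in a compared column never satisfies the condition.
- l (uid=9) has no partner → padded with NULL.
- l (uid=4) pairs with 1 row(s) of r.
- l (uid=2) pairs with 1 row(s) of r.
- l (uid=8) pairs with 1 row(s) of r.
- l (uid=8) pairs with 1 row(s) of r.
- l (uid=9) has no partner → padded with NULL.
- l (uid=1) pairs with 5 row(s) of r.
- l (uid=9) has no partner → padded with NULL.
- l (uid=2) pairs with 1 row(s) of r.
Total: 10 matched + 3 padded = 13 rows.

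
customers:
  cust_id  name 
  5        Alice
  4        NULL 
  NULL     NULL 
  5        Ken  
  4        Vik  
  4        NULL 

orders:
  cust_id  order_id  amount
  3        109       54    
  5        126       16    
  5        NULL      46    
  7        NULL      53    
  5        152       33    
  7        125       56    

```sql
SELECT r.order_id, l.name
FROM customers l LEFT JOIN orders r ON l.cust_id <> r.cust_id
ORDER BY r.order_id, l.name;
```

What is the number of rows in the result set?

25

LEFT JOIN keeps every row from `customers`; unmatched rows get NULL for `orders`'s columns.
Matching on l.cust_id <> r.cust_id. A NULL in a compared column never satisfies the condition.
- l (cust_id=5) pairs with 3 row(s) of r.
- l (cust_id=4) pairs with 6 row(s) of r.
- l (cust_id=NULL) has no partner → padded with NULL.
- l (cust_id=5) pairs with 3 row(s) of r.
- l (cust_id=4) pairs with 6 row(s) of r.
- l (cust_id=4) pairs with 6 row(s) of r.
Total: 24 matched + 1 padded = 25 rows.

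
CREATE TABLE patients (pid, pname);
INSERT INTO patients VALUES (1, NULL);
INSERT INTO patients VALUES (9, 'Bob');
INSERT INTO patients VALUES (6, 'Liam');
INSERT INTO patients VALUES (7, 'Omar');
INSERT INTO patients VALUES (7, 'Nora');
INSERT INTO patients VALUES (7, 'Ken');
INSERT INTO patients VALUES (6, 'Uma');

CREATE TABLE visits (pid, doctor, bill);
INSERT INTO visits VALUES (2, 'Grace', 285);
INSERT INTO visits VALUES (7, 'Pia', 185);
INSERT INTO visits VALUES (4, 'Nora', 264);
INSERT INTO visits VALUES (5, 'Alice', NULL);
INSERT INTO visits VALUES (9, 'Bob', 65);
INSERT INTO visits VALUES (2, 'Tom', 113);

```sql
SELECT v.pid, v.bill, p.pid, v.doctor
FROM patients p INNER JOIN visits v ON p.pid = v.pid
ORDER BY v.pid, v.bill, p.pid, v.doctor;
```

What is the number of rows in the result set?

4

INNER JOIN keeps only pairs where the ON condition holds.
Matching on p.pid = v.pid.
Matched pairs: 4.
Total: 4 rows.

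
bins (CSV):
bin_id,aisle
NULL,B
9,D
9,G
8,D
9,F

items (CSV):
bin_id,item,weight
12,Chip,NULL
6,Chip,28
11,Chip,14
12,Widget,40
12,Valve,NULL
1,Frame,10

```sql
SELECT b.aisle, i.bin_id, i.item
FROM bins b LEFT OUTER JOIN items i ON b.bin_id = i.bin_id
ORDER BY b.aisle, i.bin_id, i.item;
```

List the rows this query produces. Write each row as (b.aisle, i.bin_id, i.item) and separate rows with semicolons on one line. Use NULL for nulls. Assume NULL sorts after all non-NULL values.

LEFT JOIN keeps every row from `bins`; unmatched rows get NULL for `items`'s columns.
Matching on b.bin_id = i.bin_id. A NULL in a compared column never satisfies the condition.
Matched pairs: 0; unmatched b rows kept: 5.

(B, NULL, NULL); (D, NULL, NULL); (D, NULL, NULL); (F, NULL, NULL); (G, NULL, NULL)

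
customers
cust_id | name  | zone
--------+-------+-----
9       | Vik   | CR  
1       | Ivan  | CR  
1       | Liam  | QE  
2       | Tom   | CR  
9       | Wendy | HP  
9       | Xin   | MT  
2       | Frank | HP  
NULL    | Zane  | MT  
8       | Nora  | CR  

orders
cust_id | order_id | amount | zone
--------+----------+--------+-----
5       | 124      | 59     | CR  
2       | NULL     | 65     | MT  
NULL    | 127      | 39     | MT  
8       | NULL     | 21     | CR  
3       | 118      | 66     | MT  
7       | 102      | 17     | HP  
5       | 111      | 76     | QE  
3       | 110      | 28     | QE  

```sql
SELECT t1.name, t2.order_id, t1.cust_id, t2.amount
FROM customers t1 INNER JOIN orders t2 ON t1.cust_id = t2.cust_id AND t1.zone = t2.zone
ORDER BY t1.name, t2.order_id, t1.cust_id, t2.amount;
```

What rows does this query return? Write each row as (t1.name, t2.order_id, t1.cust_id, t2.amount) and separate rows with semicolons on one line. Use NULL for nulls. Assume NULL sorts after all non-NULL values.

(Nora, NULL, 8, 21)

INNER JOIN keeps only pairs where the ON condition holds.
Matching on t1.cust_id = t2.cust_id AND t1.zone = t2.zone. A NULL in a compared column never satisfies the condition.
Matched pairs: 1.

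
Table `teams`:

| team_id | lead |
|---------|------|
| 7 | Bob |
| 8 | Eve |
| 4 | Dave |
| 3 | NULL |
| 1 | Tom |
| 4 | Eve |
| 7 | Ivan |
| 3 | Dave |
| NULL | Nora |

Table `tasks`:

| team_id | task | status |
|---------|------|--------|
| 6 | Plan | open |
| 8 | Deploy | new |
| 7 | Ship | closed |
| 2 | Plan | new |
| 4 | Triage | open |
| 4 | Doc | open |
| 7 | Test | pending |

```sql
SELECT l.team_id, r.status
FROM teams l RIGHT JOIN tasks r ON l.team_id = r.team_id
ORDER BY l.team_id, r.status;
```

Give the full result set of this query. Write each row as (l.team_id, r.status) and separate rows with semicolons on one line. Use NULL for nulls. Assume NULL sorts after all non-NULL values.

(4, open); (4, open); (4, open); (4, open); (7, closed); (7, closed); (7, pending); (7, pending); (8, new); (NULL, new); (NULL, open)

RIGHT JOIN keeps every row from `tasks`; unmatched rows get NULL for `teams`'s columns.
Matching on l.team_id = r.team_id. A NULL in a compared column never satisfies the condition.
- l[0] team_id=7 → 2 match(es) in r → 2 row(s).
- l[1] team_id=8 → 1 match(es) in r → 1 row(s).
- l[2] team_id=4 → 2 match(es) in r → 2 row(s).
- l[3] team_id=3 → no match.
- l[4] team_id=1 → no match.
- l[5] team_id=4 → 2 match(es) in r → 2 row(s).
- l[6] team_id=7 → 2 match(es) in r → 2 row(s).
- l[7] team_id=3 → no match.
- l[8] team_id=NULL → no match.
- plus 2 unmatched r row(s), each kept with NULL l columns.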